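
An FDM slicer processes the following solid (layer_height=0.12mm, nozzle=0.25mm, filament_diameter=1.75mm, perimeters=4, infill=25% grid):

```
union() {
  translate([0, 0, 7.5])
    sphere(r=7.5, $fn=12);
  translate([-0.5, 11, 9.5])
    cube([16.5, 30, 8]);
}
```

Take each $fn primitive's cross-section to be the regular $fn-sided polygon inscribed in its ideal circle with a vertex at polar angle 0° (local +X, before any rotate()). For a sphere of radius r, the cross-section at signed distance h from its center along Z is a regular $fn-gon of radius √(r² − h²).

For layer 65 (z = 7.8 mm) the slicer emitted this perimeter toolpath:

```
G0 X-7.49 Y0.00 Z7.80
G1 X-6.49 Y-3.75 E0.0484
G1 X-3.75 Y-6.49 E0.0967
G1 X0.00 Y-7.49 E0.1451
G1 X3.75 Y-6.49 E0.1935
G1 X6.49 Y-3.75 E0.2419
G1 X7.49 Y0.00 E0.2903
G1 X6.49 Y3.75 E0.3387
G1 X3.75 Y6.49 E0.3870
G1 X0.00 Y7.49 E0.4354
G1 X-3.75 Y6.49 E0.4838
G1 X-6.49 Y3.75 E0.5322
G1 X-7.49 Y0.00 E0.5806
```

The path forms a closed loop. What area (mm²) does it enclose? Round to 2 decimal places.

168.47 mm²

Apply the shoelace formula to the sequence of (X, Y) vertices; enclosed area = 168.47 mm².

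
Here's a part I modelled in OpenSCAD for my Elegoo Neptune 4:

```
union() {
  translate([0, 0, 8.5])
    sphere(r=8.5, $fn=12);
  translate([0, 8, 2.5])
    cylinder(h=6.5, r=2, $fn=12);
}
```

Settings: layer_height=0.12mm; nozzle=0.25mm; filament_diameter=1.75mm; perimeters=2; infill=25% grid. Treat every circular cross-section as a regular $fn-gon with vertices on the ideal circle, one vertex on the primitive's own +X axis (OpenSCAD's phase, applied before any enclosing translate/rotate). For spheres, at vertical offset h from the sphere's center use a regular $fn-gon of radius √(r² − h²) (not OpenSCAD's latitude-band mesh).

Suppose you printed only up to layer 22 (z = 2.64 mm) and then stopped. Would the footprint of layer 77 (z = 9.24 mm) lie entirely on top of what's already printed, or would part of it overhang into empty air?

Compare the two slices. At z = 2.64: the r=8.5 sphere contributes a regular 12-gon of circumradius √(8.5²−5.86²) = 6.157 (area = (12/2)·6.157²·sin(360°/12) = 113.73 mm²); the r=2 cylinder at (0, 8) gives a regular 12-gon of circumradius 2 (constant along its height) (area = (12/2)·2.000²·sin(360°/12) = 12.00 mm²); Combining (union): the regions partially overlap — summed areas 125.73 mm² minus the doubly-counted overlap 0.05 mm² gives 125.69 mm² — area = 125.69 mm². At z = 9.24: the sphere: section is a regular 12-gon, circumradius = √(r²−h²) = √(8.5²−0.74²) = 8.468 (area = (12/2)·8.468²·sin(360°/12) = 215.11 mm²); the cylinder at (0, 8) is absent (z outside [2.5, 9]); Combining (union): only the r=8.5 sphere is present, so the union is just that shape — area = 215.11 mm². Checking containment: at z = 9.24 the cross-section extends beyond the z = 2.64 cross-section by about 94.62 mm².

part overhangs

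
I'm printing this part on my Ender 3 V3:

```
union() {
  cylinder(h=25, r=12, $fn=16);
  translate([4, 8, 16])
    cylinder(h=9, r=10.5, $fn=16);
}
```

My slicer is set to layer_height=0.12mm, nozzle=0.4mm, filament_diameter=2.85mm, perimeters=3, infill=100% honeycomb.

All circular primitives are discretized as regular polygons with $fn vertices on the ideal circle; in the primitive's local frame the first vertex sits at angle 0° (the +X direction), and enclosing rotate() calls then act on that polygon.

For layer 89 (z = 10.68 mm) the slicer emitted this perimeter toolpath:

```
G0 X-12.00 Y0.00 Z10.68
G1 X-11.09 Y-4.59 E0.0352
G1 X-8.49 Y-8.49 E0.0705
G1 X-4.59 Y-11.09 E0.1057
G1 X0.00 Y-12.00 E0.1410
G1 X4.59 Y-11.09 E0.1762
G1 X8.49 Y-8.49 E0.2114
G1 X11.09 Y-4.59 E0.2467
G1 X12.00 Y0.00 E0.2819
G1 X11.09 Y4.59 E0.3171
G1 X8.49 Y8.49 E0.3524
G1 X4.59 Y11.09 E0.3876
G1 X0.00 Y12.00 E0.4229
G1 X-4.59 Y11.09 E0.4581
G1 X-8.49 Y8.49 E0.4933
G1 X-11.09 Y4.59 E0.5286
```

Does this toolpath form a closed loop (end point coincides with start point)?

no

Start point (G0): (-12.00, 0.00). End point (last G1): the path does not return to the start — open.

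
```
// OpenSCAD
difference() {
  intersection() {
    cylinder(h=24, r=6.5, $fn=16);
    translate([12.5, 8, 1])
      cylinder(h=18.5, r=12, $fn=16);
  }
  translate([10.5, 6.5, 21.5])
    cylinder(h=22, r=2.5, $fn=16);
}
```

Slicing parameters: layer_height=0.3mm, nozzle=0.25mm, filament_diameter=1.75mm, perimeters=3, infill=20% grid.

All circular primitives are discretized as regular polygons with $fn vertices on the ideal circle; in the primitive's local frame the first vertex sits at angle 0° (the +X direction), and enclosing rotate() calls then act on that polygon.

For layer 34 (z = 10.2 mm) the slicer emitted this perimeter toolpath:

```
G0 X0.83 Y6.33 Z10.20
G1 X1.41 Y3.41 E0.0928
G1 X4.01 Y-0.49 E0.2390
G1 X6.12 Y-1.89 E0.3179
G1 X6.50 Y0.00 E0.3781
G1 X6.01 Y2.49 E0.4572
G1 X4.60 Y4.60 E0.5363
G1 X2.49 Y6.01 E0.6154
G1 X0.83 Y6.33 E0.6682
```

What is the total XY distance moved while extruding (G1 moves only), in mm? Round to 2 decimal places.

21.43 mm

Sum the Euclidean lengths of each G1 segment: total = 21.43 mm.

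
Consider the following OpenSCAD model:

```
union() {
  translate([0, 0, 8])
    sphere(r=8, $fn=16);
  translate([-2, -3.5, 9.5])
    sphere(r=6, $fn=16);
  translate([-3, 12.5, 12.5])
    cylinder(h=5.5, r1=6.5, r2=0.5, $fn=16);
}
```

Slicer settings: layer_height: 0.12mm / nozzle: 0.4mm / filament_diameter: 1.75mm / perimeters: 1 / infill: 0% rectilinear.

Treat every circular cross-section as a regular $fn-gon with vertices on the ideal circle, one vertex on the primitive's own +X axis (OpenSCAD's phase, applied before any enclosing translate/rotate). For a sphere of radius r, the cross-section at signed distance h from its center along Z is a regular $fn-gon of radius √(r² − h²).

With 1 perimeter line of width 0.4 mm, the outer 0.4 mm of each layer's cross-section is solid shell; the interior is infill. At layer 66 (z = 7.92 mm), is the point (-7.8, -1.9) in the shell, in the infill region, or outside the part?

outside

At z = 7.92 mm: the r=8 sphere contributes a regular 16-gon of circumradius √(8²−0.08²) = 8.000; the r=6 sphere at (-2, -3.5) contributes a regular 16-gon of circumradius √(6²−1.58²) = 5.788; the cone at (-3, 12.5) is absent (z outside [12.5, 18]); Taking the union: the regions partially overlap (shared area 86.61 mm²), so overlapping operands fuse into one piece — 1 connected region. Overall, the cross-section is a single solid region. The nearest boundary edge runs (-7.55, -2.28)→(-8.00, 0.00); distance from the point to it = 0.17 mm. The point is not inside any of the regions above, so it lies outside the cross-section (0.17 mm from the nearest boundary).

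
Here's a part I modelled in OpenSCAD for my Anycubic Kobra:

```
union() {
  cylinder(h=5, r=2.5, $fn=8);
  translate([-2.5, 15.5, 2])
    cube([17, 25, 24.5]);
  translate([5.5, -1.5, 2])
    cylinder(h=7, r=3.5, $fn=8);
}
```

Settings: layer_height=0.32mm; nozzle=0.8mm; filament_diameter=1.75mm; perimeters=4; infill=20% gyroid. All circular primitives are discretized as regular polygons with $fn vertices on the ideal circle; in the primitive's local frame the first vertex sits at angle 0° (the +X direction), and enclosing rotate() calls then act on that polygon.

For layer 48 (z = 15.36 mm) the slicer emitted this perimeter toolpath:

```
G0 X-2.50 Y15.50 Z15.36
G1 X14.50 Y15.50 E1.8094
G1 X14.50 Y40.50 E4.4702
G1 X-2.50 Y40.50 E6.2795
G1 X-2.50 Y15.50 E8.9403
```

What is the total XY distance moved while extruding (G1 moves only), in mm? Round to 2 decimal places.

Sum the Euclidean lengths of each G1 segment: total = 84.00 mm.

84.00 mm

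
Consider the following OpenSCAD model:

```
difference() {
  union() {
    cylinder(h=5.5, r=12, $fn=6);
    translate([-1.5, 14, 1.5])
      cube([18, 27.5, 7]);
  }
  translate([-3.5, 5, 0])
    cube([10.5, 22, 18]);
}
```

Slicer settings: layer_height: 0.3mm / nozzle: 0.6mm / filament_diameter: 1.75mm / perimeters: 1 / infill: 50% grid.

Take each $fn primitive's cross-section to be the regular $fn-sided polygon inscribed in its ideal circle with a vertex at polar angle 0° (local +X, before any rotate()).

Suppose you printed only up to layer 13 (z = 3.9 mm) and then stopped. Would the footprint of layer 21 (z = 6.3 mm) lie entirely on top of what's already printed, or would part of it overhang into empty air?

entirely on top

Compare the two slices. At z = 3.9: the r=12 cylinder contributes a regular 6-gon of circumradius 12 (area = (6/2)·12.000²·sin(360°/6) = 374.12 mm²); the cube at (-1.5, 14) is present — its section is the full 18×27.5 rectangle (area 495.00 mm²); Taking the union: the 2 present regions are separate (no shared area or edge), so areas and boundary lengths simply add and each stays a separate island — area = 869.12 mm²; the cube at (-3.5, 5) (footprint 10.5×22) is included at this height (area 231.00 mm²); After the difference (first − rest): starting from that combined region (869.12 mm²), the 10.5×22 cube at (-3.5, 5) partially overlaps it — only the 166.25 mm² overlap (of its 231.00 mm²) is removed, clipping the outline — area = 702.87 mm². At z = 6.3: the cylinder does not reach this height (z outside [0, 5.5]); the cube at (-1.5, 14) is present — its section is the full 18×27.5 rectangle (area 495.00 mm²); Combining (union): only the 18×27.5 cube at (-1.5, 14) is present, so the union is just that shape — area = 495.00 mm²; the cube at (-3.5, 5) is present — its section is the full 10.5×22 rectangle (area 231.00 mm²); Subtracting the remaining from the first: starting from that combined region (495.00 mm²), the 10.5×22 cube at (-3.5, 5) partially overlaps it — only the 110.50 mm² overlap (of its 231.00 mm²) is removed, clipping the outline — area = 384.50 mm². Checking containment: the cross-section at z = 6.3 is a subset of the cross-section at z = 3.9.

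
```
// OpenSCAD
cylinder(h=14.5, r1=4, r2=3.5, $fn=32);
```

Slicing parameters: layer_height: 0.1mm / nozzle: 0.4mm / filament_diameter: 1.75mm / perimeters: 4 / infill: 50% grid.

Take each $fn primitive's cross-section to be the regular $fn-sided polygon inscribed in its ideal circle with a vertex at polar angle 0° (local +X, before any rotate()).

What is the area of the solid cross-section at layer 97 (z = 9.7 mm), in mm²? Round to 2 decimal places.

At z = 9.7 mm: the cone contributes a regular 32-gon of circumradius 3.666 (interpolated between r1=4 and r2=3.5 at t=0.669) (area = (32/2)·3.666²·sin(360°/32) = 41.94 mm²). Overall, the cross-section is a single solid region. Net area = 41.94 mm².

41.94 mm²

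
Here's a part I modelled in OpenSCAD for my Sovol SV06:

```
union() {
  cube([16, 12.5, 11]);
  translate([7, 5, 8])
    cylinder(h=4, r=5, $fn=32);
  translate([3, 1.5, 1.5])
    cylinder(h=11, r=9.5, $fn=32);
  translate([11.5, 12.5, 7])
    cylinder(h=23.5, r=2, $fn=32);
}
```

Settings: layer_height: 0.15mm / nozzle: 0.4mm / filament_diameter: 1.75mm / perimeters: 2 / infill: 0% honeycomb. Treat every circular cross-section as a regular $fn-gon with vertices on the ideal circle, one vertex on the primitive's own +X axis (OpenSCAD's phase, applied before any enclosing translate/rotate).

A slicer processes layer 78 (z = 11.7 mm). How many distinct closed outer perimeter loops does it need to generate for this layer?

2

At z = 11.7 mm: the cube is not intersected at this z (z outside [0, 11]); the r=5 cylinder at (7, 5) contributes a regular 32-gon of circumradius 5; the r=9.5 cylinder at (3, 1.5) gives a regular 32-gon of circumradius 9.5 (constant along its height); the cylinder at (11.5, 12.5): section is a regular 32-gon, circumradius r=2; Taking the union: the regions partially overlap (shared area 73.81 mm²), so overlapping operands fuse into one piece — 2 connected regions. The result has 2 disconnected regions.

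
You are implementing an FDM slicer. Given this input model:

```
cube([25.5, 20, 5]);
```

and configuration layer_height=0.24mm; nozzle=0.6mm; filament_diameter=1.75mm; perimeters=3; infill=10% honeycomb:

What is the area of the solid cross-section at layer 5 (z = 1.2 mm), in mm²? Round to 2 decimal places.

At z = 1.2 mm: the cube (footprint 25.5×20) is included at this height (area 510.00 mm²). Overall, the cross-section is a single solid region. Net area = 510.00 mm².

510.00 mm²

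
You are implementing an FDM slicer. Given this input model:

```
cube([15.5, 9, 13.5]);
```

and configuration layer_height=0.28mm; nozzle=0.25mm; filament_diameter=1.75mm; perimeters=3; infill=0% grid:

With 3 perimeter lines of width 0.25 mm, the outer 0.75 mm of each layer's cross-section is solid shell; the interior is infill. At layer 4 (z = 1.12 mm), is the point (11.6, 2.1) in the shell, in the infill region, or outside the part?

At z = 1.12 mm: the 15.5×9 cube contributes its full rectangle. Overall, the cross-section is a single solid region. The nearest boundary edge runs (0.00, 0.00)→(15.50, 0.00); distance from the point to it = 2.10 mm. The point is inside the cross-section and 2.10 mm from the nearest boundary — more than the 0.75 mm shell width (3 × 0.25), so it's in the infill interior.

infill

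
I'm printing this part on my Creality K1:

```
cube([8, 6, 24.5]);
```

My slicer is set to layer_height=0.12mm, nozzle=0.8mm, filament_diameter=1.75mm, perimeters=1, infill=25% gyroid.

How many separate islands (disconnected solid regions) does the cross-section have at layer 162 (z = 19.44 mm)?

1

At z = 19.44 mm: the 8×6 cube contributes its full rectangle. Overall, the cross-section is a single solid region. Island count = 1.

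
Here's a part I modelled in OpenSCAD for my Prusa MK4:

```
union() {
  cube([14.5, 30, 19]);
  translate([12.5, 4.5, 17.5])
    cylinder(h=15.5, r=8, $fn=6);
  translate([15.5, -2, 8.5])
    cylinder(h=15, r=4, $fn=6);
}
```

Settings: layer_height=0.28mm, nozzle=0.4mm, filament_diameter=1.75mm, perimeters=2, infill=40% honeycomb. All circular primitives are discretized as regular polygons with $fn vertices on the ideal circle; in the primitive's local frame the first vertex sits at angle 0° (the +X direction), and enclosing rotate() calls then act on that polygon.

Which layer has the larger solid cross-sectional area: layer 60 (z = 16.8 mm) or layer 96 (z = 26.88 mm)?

Layer 60 (z = 16.8): the cube is present — its section is the full 14.5×30 rectangle (area 435.00 mm²); the cylinder at (12.5, 4.5) is absent (z outside [17.5, 33]); the r=4 cylinder at (15.5, -2) contributes a regular 6-gon of circumradius 4 (area = (6/2)·4.000²·sin(360°/6) = 41.57 mm²); Merging all regions: the regions partially overlap — summed areas 476.57 mm² minus the doubly-counted overlap 2.08 mm² gives 474.49 mm² — area = 474.49 mm². So its area = 474.49 mm². Layer 96 (z = 26.88): the cube is absent (z outside [0, 19]); the r=8 cylinder at (12.5, 4.5) contributes a regular 6-gon of circumradius 8 (area = (6/2)·8.000²·sin(360°/6) = 166.28 mm²); the cylinder at (15.5, -2) is not intersected at this z (z outside [8.5, 23.5]); Combining (union): only the r=8 cylinder at (12.5, 4.5) is present, so the union is just that shape — area = 166.28 mm². So its area = 166.28 mm². Layer 60 is larger (474.49 vs 166.28 mm²).

layer 60 (z = 16.8 mm)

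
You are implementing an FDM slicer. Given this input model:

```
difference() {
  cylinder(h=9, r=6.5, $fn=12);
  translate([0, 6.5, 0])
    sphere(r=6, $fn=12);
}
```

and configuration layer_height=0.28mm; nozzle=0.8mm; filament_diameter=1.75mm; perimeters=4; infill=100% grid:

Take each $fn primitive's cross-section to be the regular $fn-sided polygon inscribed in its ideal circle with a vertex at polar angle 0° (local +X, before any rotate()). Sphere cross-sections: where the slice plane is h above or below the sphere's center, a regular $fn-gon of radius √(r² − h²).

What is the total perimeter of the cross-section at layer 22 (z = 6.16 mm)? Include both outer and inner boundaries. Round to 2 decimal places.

40.38 mm

At z = 6.16 mm: the r=6.5 cylinder contributes a regular 12-gon of circumradius 6.5 (perimeter = 2·12·6.500·sin(180°/12) = 40.38 mm); the sphere at (0, 6.5) is absent (|z−center|=6.160 > r=6); After the difference (first − rest): none of the subtracted shapes is present at this height, so the r=6.5 cylinder is unchanged — boundary = 40.38 mm. Overall, the cross-section is a single solid region. Total boundary length (outer) = 40.38 mm.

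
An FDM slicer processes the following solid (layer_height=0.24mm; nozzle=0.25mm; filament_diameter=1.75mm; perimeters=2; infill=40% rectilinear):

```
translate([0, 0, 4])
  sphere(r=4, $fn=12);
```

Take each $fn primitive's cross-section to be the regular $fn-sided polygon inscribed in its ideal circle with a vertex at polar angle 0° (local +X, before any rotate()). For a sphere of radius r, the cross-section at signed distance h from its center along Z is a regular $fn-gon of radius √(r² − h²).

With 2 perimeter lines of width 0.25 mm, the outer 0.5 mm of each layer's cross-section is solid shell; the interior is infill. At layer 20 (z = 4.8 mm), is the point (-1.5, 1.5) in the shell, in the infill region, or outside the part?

infill

At z = 4.8 mm: the r=4 sphere slices to a regular 12-gon of circumradius 3.919 (√(r²−h²) with h=0.8 from center). Overall, the cross-section is a single solid region. The nearest boundary edge runs (-1.96, 3.39)→(-3.39, 1.96); distance from the point to it = 1.66 mm. The point is inside the cross-section and 1.66 mm from the nearest boundary — more than the 0.5 mm shell width (2 × 0.25), so it's in the infill interior.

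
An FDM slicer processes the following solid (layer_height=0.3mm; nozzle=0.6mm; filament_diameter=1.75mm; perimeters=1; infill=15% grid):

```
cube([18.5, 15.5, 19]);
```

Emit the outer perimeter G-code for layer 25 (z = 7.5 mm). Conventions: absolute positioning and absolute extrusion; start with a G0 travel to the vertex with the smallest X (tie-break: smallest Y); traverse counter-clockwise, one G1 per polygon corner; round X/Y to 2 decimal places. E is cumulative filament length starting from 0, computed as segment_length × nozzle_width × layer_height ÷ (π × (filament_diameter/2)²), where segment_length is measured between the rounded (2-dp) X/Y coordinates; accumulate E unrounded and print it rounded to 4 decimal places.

G0 X0.00 Y0.00 Z7.50
G1 X18.50 Y0.00 E1.3845
G1 X18.50 Y15.50 E2.5444
G1 X0.00 Y15.50 E3.9289
G1 X0.00 Y0.00 E5.0888

At z = 7.5 mm: the 18.5×15.5 cube contributes its full rectangle. The outline is a single polygon with 4 vertices. Extrusion per mm of travel: 0.6 × 0.3 / (π × 0.875²) = 0.074835. Accumulating E over each segment gives final E = 5.0888.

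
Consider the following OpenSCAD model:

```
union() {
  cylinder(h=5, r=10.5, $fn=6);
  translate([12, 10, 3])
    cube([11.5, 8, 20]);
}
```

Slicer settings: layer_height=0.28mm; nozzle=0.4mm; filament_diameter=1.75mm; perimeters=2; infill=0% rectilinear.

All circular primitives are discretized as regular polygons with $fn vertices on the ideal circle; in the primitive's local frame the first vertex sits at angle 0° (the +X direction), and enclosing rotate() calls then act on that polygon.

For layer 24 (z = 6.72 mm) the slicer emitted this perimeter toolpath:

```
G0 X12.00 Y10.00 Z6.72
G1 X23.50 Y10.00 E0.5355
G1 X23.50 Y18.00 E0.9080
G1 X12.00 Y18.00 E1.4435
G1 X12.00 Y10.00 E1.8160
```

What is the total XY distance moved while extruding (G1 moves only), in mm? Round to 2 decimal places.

Sum the Euclidean lengths of each G1 segment: total = 39.00 mm.

39.00 mm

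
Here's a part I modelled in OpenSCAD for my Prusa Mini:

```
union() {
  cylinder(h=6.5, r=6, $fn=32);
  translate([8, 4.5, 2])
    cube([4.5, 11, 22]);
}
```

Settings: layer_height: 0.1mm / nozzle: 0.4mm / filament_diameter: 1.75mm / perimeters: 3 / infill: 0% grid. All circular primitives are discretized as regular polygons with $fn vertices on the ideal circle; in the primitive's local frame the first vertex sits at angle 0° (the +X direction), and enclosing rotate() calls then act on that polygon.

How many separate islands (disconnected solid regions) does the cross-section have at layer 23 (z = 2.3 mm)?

At z = 2.3 mm: the r=6 cylinder contributes a regular 32-gon of circumradius 6; the 4.5×11 cube at (8, 4.5) contributes its full rectangle; Combining (union): the 2 present regions are separate (no shared area or edge), so areas and boundary lengths simply add and each stays a separate island — 2 connected regions. Overall, the cross-section has 2 separate islands. Island count = 2.

2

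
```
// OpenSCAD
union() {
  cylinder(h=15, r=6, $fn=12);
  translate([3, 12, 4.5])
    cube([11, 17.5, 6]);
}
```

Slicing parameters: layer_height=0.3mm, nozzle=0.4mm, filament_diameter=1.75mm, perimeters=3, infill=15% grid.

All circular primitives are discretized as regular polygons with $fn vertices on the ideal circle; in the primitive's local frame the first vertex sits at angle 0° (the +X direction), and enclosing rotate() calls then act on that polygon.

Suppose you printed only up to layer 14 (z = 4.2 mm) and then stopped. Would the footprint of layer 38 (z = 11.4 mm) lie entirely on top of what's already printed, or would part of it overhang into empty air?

entirely on top

Compare the two slices. At z = 4.2: the r=6 cylinder gives a regular 12-gon of circumradius 6 (constant along its height) (area = (12/2)·6.000²·sin(360°/12) = 108.00 mm²); the cube at (3, 12) is not intersected at this z (z outside [4.5, 10.5]); Taking the union: only the r=6 cylinder is present, so the union is just that shape — area = 108.00 mm². At z = 11.4: the r=6 cylinder gives a regular 12-gon of circumradius 6 (constant along its height) (area = (12/2)·6.000²·sin(360°/12) = 108.00 mm²); the cube at (3, 12) is absent (z outside [4.5, 10.5]); Taking the union: only the r=6 cylinder is present, so the union is just that shape — area = 108.00 mm². Checking containment: the cross-section at z = 11.4 is a subset of the cross-section at z = 4.2.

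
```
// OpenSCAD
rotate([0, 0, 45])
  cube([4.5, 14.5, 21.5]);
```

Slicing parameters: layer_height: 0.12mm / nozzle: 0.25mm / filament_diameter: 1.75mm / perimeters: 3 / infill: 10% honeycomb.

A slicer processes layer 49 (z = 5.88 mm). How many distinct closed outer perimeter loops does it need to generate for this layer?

1

At z = 5.88 mm: the cube (footprint 4.5×14.5) is included at this height; (whole slice rotated 45° about Z — lengths, areas and connectivity unchanged). The result has 1 disconnected region.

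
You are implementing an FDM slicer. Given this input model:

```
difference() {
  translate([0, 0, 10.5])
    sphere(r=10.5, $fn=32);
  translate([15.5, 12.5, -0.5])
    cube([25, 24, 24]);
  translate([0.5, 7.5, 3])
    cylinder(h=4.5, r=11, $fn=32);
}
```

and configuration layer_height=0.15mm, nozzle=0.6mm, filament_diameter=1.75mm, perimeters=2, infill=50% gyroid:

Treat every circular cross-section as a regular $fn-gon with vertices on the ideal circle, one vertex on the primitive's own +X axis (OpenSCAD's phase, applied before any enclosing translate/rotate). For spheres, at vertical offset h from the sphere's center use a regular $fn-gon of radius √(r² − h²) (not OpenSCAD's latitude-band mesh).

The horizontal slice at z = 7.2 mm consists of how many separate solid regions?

At z = 7.2 mm: the r=10.5 sphere contributes a regular 32-gon of circumradius √(10.5²−3.3²) = 9.968; the 25×24 cube at (15.5, 12.5) contributes its full rectangle; the cylinder at (0.5, 7.5): section is a regular 32-gon, circumradius r=11; After the difference (first − rest): starting from the r=10.5 sphere, the 25×24 cube at (15.5, 12.5) misses the remaining region (no effect); the r=11 cylinder at (0.5, 7.5) partially overlaps it — only the 188.71 mm² overlap (of its 377.69 mm²) is removed, clipping the outline — 1 connected region. The result has 1 disconnected region.

1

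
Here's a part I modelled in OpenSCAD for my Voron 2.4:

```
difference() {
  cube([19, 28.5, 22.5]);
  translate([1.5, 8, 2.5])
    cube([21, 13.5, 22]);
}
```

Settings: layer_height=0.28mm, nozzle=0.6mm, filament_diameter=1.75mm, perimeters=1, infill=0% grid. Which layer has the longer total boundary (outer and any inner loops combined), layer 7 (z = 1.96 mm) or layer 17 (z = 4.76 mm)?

layer 17 (z = 4.76 mm)

Layer 7 (z = 1.96): the cube (footprint 19×28.5) is included at this height (perimeter 95.00 mm); the cube at (1.5, 8) does not reach this height (z outside [2.5, 24.5]); Taking the first minus the rest: none of the subtracted shapes is present at this height, so the 19×28.5 cube is unchanged — boundary = 95.00 mm. So its perimeter = 95.00 mm. Layer 17 (z = 4.76): the cube (footprint 19×28.5) is included at this height (perimeter 95.00 mm); the 21×13.5 cube at (1.5, 8) contributes its full rectangle (perimeter 69.00 mm); Subtracting the remaining from the first: starting from the 19×28.5 cube, the 21×13.5 cube at (1.5, 8) partially overlaps it — only the 236.25 mm² overlap (of its 283.50 mm²) is removed, clipping the outline — boundary = 130.00 mm. So its perimeter = 130.00 mm. Layer 17 is larger (130.00 vs 95.00 mm).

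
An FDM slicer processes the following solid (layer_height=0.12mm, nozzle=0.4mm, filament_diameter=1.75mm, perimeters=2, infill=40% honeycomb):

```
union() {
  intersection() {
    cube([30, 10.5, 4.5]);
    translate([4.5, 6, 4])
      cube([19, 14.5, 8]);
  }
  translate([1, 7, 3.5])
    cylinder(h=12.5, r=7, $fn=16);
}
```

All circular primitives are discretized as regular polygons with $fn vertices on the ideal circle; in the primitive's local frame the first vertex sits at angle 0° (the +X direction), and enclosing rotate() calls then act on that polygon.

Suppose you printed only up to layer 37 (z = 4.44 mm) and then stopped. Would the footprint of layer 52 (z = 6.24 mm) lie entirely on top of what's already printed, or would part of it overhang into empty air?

entirely on top

Compare the two slices. At z = 4.44: the 30×10.5 cube contributes its full rectangle (area 315.00 mm²); the 19×14.5 cube at (4.5, 6) contributes its full rectangle (area 275.50 mm²); Taking the intersection: the 19×14.5 cube at (4.5, 6) partially overlaps the 30×10.5 cube; clipping to the common part keeps 85.50 mm² — area = 85.50 mm²; the cylinder at (1, 7): section is a regular 16-gon, circumradius r=7 (area = (16/2)·7.000²·sin(360°/16) = 150.01 mm²); Merging all regions: the regions partially overlap — summed areas 235.51 mm² minus the doubly-counted overlap 14.27 mm² gives 221.24 mm² — area = 221.24 mm². At z = 6.24: the cube is absent (z outside [0, 4.5]); the cube at (4.5, 6) is present — its section is the full 19×14.5 rectangle (area 275.50 mm²); Keeping only the common overlap: at least one operand is absent at this height, so nothing remains; the r=7 cylinder at (1, 7) contributes a regular 16-gon of circumradius 7 (area = (16/2)·7.000²·sin(360°/16) = 150.01 mm²); Combining (union): only the r=7 cylinder at (1, 7) is present, so the union is just that shape — area = 150.01 mm². Checking containment: the cross-section at z = 6.24 is a subset of the cross-section at z = 4.44.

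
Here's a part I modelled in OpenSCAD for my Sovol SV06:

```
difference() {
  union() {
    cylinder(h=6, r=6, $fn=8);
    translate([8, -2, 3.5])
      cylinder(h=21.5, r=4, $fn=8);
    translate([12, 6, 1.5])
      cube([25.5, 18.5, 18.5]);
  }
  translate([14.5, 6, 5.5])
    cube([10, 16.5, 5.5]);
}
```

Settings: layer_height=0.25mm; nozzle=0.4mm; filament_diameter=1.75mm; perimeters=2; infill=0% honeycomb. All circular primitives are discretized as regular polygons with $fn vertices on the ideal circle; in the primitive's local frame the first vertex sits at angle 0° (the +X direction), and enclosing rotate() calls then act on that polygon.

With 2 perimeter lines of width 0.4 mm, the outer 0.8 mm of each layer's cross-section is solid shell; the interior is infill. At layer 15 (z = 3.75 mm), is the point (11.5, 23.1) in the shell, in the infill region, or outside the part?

outside

At z = 3.75 mm: the r=6 cylinder gives a regular 8-gon of circumradius 6 (constant along its height); the cylinder at (8, -2): section is a regular 8-gon, circumradius r=4; the cube at (12, 6) (footprint 25.5×18.5) is included at this height; Combining (union): the regions partially overlap (shared area 3.90 mm²), so overlapping operands fuse into one piece — 2 connected regions; the cube at (14.5, 6) is not intersected at this z (z outside [5.5, 11]); After the difference (first − rest): none of the subtracted shapes is present at this height, so that combined region is unchanged — 2 connected regions. Overall, the cross-section has 2 separate islands. The nearest boundary edge runs (12.00, 6.00)→(12.00, 24.50); distance from the point to it = 0.50 mm. The point is not inside any of the regions above, so it lies outside the cross-section (0.50 mm from the nearest boundary).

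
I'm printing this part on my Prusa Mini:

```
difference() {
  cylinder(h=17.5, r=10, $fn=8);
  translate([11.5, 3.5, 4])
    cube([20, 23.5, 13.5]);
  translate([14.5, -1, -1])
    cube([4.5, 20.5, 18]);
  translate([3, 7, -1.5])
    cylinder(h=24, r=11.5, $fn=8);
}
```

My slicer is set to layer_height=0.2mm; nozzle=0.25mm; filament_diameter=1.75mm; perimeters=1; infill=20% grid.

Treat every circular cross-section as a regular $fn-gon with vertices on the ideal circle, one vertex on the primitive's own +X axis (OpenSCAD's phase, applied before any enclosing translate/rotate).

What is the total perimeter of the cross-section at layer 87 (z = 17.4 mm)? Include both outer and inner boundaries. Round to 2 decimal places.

56.76 mm

At z = 17.4 mm: the r=10 cylinder gives a regular 8-gon of circumradius 10 (constant along its height) (perimeter = 2·8·10.000·sin(180°/8) = 61.23 mm); the cube at (11.5, 3.5) is present — its section is the full 20×23.5 rectangle (perimeter 87.00 mm); the cube at (14.5, -1) is absent (z outside [-1, 17]); the cylinder at (3, 7): section is a regular 8-gon, circumradius r=11.5 (perimeter = 2·8·11.500·sin(180°/8) = 70.41 mm); Taking the first minus the rest: starting from the r=10 cylinder, the 20×23.5 cube at (11.5, 3.5) misses the remaining region (no effect); the r=11.5 cylinder at (3, 7) partially overlaps it — only the 173.61 mm² overlap (of its 374.06 mm²) is removed, clipping the outline — boundary = 56.76 mm. Overall, the cross-section is a single solid region. Total boundary length (outer) = 56.76 mm.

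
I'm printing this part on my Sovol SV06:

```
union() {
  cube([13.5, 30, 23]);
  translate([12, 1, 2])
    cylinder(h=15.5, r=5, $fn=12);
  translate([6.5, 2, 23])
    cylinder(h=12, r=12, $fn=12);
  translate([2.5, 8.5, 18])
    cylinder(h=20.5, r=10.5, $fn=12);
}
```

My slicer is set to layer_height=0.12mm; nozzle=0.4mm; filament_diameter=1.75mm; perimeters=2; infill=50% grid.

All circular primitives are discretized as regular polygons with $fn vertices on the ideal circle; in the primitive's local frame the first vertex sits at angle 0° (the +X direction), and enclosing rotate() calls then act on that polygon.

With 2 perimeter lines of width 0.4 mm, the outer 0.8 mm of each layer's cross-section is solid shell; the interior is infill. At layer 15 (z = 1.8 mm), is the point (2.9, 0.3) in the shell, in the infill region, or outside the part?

shell

At z = 1.8 mm: the cube is present — its section is the full 13.5×30 rectangle; the cylinder at (12, 1) is absent (z outside [2, 17.5]); the cylinder at (6.5, 2) does not reach this height (z outside [23, 35]); the cylinder at (2.5, 8.5) is not intersected at this z (z outside [18, 38.5]); Taking the union: only the 13.5×30 cube is present, so the union is just that shape — 1 connected region. Overall, the cross-section is a single solid region. The nearest boundary edge runs (0.00, 0.00)→(13.50, 0.00); distance from the point to it = 0.30 mm. The point is inside the cross-section, 0.30 mm from the nearest boundary — within the 0.8 mm shell band (2 × 0.4).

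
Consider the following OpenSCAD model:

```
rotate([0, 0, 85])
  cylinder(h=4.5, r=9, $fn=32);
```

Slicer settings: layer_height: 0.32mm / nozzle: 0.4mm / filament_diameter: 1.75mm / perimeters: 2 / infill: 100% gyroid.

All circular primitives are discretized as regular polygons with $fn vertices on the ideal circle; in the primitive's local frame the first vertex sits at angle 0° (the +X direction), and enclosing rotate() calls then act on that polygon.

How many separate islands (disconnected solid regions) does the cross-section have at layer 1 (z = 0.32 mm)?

1

At z = 0.32 mm: the r=9 cylinder gives a regular 32-gon of circumradius 9 (constant along its height); (whole slice rotated 85° about Z — lengths, areas and connectivity unchanged). Overall, the cross-section is a single solid region. Island count = 1.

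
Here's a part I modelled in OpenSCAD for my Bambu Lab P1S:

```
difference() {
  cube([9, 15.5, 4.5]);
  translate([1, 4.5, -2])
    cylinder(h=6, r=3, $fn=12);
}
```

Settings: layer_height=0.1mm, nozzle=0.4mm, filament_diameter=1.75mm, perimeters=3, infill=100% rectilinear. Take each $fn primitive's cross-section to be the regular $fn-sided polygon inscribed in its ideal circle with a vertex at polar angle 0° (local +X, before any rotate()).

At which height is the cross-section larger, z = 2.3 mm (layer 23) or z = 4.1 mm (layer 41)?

layer 41 (z = 4.1 mm)

Layer 23 (z = 2.3): the cube is present — its section is the full 9×15.5 rectangle (area 139.50 mm²); the cylinder at (1, 4.5): section is a regular 12-gon, circumradius r=3 (area = (12/2)·3.000²·sin(360°/12) = 27.00 mm²); Taking the first minus the rest: starting from the 9×15.5 cube (139.50 mm²), the r=3 cylinder at (1, 4.5) partially overlaps it — only the 19.23 mm² overlap (of its 27.00 mm²) is removed, clipping the outline — area = 120.27 mm². So its area = 120.27 mm². Layer 41 (z = 4.1): the cube is present — its section is the full 9×15.5 rectangle (area 139.50 mm²); the cylinder at (1, 4.5) is not intersected at this z (z outside [-2, 4]); After the difference (first − rest): none of the subtracted shapes is present at this height, so the 9×15.5 cube is unchanged — area = 139.50 mm². So its area = 139.50 mm². Layer 41 is larger (139.50 vs 120.27 mm²).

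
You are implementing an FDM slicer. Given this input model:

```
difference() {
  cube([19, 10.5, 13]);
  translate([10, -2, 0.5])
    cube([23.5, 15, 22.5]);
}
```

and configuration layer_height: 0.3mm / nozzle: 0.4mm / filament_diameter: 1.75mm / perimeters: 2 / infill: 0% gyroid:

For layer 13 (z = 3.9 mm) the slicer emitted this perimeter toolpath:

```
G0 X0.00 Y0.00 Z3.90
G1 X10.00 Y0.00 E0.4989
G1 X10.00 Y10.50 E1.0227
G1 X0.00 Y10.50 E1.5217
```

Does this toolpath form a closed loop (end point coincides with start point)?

no

Start point (G0): (0.00, 0.00). End point (last G1): the path does not return to the start — open.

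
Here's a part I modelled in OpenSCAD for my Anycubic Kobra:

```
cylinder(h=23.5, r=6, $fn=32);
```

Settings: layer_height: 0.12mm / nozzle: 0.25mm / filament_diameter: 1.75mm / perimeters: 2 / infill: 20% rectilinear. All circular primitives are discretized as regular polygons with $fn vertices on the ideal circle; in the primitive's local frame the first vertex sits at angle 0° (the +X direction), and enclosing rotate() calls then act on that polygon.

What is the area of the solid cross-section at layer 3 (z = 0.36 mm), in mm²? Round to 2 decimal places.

At z = 0.36 mm: the r=6 cylinder contributes a regular 32-gon of circumradius 6 (area = (32/2)·6.000²·sin(360°/32) = 112.37 mm²). Overall, the cross-section is a single solid region. Net area = 112.37 mm².

112.37 mm²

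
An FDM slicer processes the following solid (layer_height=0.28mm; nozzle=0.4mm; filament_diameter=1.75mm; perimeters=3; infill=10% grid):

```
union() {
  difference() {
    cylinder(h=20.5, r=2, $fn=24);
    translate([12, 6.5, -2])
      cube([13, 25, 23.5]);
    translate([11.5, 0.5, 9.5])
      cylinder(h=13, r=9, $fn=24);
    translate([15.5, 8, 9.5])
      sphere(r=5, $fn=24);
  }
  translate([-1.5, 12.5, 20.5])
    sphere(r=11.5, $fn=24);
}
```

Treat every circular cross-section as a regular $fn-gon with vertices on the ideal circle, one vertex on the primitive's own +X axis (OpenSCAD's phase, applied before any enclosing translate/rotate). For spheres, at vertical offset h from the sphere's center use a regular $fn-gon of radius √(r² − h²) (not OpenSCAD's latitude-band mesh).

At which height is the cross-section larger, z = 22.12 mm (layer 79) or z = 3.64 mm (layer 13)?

Layer 79 (z = 22.12): the cylinder does not reach this height (z outside [0, 20.5]); the cube at (12, 6.5) is not intersected at this z (z outside [-2, 21.5]); the cylinder at (11.5, 0.5): section is a regular 24-gon, circumradius r=9 (area = (24/2)·9.000²·sin(360°/24) = 251.57 mm²); the sphere at (15.5, 8) is not intersected at this z (|z−center|=12.620 > r=5); After the difference (first − rest): the first operand is absent here, so nothing remains; the sphere at (-1.5, 12.5): section is a regular 24-gon, circumradius = √(r²−h²) = √(11.5²−1.62²) = 11.385 (area = (24/2)·11.385²·sin(360°/24) = 402.59 mm²); Merging all regions: only the r=11.5 sphere at (-1.5, 12.5) is present, so the union is just that shape — area = 402.59 mm². So its area = 402.59 mm². Layer 13 (z = 3.64): the cylinder: section is a regular 24-gon, circumradius r=2 (area = (24/2)·2.000²·sin(360°/24) = 12.42 mm²); the cube at (12, 6.5) (footprint 13×25) is included at this height (area 325.00 mm²); the cylinder at (11.5, 0.5) is absent (z outside [9.5, 22.5]); the sphere at (15.5, 8) is absent (|z−center|=5.860 > r=5); After the difference (first − rest): starting from the r=2 cylinder (12.42 mm²), the 13×25 cube at (12, 6.5) misses the remaining region (no effect) — area = 12.42 mm²; the sphere at (-1.5, 12.5) is absent (|z−center|=16.860 > r=11.5); Combining (union): only the result so far is present, so the union is just that shape — area = 12.42 mm². So its area = 12.42 mm². Layer 79 is larger (402.59 vs 12.42 mm²).

layer 79 (z = 22.12 mm)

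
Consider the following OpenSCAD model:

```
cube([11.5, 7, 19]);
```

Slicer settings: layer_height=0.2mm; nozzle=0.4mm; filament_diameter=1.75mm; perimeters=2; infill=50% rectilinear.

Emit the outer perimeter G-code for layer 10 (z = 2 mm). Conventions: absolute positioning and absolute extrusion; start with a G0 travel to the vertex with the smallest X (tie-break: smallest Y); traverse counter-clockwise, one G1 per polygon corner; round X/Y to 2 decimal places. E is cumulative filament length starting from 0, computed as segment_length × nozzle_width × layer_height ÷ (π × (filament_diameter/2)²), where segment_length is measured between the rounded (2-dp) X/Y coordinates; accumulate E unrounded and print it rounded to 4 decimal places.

At z = 2 mm: the cube is present — its section is the full 11.5×7 rectangle. The outline is a single polygon with 4 vertices. Extrusion per mm of travel: 0.4 × 0.2 / (π × 0.875²) = 0.033260. Accumulating E over each segment gives final E = 1.2306.

G0 X0.00 Y0.00 Z2.00
G1 X11.50 Y0.00 E0.3825
G1 X11.50 Y7.00 E0.6153
G1 X0.00 Y7.00 E0.9978
G1 X0.00 Y0.00 E1.2306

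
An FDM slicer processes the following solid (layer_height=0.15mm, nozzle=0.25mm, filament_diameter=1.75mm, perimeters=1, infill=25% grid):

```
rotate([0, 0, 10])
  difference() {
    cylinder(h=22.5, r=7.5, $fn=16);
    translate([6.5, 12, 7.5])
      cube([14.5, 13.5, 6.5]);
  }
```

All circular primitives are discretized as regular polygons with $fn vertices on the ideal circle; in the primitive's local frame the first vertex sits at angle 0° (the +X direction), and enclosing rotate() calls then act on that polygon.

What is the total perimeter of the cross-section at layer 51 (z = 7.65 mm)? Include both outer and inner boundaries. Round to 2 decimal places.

46.82 mm

At z = 7.65 mm: the r=7.5 cylinder contributes a regular 16-gon of circumradius 7.5 (perimeter = 2·16·7.500·sin(180°/16) = 46.82 mm); the cube at (6.5, 12) (footprint 14.5×13.5) is included at this height (perimeter 56.00 mm); Taking the first minus the rest: starting from the r=7.5 cylinder, the 14.5×13.5 cube at (6.5, 12) misses the remaining region (no effect) — boundary = 46.82 mm; (rotated 10° about Z; rotation is an isometry so areas/perimeters/island counts are preserved). Overall, the cross-section is a single solid region. Total boundary length (outer) = 46.82 mm.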